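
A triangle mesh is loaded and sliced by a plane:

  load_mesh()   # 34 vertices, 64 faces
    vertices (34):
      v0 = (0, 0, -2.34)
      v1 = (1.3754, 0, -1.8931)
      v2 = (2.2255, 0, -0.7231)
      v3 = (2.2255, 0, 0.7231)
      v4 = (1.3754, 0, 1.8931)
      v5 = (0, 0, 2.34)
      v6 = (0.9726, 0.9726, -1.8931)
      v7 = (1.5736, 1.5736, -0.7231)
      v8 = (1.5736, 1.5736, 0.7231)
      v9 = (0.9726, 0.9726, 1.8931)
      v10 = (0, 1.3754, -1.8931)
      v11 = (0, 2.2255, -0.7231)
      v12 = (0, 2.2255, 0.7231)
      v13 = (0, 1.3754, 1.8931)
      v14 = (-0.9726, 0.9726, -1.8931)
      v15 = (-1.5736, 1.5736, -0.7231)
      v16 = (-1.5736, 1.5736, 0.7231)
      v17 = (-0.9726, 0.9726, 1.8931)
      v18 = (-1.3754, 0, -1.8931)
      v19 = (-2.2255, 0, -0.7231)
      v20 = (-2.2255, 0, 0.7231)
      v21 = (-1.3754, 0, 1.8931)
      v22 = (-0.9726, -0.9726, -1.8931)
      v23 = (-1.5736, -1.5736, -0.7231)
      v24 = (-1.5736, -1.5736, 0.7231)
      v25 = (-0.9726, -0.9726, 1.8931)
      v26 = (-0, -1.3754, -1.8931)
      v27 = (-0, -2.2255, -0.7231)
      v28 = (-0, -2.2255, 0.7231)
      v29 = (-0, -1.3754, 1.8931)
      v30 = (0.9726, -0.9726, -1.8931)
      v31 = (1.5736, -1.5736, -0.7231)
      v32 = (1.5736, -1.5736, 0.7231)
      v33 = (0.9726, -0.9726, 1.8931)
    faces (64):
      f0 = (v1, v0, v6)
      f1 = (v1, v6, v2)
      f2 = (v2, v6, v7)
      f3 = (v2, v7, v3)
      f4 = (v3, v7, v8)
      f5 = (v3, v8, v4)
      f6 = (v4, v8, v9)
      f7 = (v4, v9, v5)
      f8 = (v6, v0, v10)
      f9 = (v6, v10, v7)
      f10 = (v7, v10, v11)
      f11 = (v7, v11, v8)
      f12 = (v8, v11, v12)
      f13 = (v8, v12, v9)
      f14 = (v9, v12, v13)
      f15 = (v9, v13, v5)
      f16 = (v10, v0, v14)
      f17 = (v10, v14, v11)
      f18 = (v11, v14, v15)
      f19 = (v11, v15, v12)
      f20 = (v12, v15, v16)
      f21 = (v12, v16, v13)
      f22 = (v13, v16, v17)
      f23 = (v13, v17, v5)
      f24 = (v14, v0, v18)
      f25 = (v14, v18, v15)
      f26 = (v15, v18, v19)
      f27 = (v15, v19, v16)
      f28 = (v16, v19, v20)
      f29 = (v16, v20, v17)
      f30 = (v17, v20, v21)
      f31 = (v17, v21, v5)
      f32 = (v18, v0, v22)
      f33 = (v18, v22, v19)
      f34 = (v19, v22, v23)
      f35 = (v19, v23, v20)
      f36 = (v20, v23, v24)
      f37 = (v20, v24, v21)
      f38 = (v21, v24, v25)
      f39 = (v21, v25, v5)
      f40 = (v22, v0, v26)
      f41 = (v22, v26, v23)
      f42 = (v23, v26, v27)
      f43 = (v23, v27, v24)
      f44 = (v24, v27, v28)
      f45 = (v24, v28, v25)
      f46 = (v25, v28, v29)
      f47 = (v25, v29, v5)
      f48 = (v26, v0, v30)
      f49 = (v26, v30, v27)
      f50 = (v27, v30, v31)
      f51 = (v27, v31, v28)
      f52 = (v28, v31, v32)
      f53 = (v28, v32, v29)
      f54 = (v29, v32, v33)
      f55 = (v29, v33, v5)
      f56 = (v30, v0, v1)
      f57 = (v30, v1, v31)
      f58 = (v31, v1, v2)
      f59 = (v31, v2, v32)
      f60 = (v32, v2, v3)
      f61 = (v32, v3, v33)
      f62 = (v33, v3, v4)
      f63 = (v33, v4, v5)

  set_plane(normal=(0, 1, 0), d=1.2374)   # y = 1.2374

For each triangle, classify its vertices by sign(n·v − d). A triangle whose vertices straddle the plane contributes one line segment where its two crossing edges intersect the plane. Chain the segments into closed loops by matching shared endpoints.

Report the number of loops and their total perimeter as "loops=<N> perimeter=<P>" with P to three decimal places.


loops=1 perimeter=11.636

Straddling triangles (20 of 64):
  (v2,v6,v7) [--+] → (1.2374, 1.2374, -1.3776)–(1.71288, 1.2374, -0.7231)  len=0.8090
  (v2,v7,v3) [-+-] → (1.71288, 1.2374, -0.7231)–(1.71288, 1.2374, -0.414119)  len=0.3090
  (v3,v7,v8) [-++] → (1.71288, 1.2374, -0.414119)–(1.71288, 1.2374, 0.7231)  len=1.1372
  (v3,v8,v4) [-+-] → (1.71288, 1.2374, 0.7231)–(1.53125, 1.2374, 0.973071)  len=0.3090
  (v4,v8,v9) [-+-] → (1.53125, 1.2374, 0.973071)–(1.2374, 1.2374, 1.3776)  len=0.5000
  (v6,v0,v10) [--+] → (0, 1.2374, -1.93794)–(0.333214, 1.2374, -1.8931)  len=0.3362
  (v6,v10,v7) [-++] → (0.333214, 1.2374, -1.8931)–(1.2374, 1.2374, -1.3776)  len=1.0408
  (v8,v12,v9) [++-] → (0.767041, 1.2374, 1.64582)–(1.2374, 1.2374, 1.3776)  len=0.5415
  (v9,v12,v13) [-++] → (0.767041, 1.2374, 1.64582)–(0.333214, 1.2374, 1.8931)  len=0.4994
  (v9,v13,v5) [-+-] → (0.333214, 1.2374, 1.8931)–(0, 1.2374, 1.93794)  len=0.3362
  (v10,v0,v14) [+--] → (0, 1.2374, -1.93794)–(-0.333214, 1.2374, -1.8931)  len=0.3362
  (v10,v14,v11) [+-+] → (-0.333214, 1.2374, -1.8931)–(-0.767041, 1.2374, -1.64582)  len=0.4994
  (v11,v14,v15) [+-+] → (-0.767041, 1.2374, -1.64582)–(-1.2374, 1.2374, -1.3776)  len=0.5415
  (v13,v16,v17) [++-] → (-1.2374, 1.2374, 1.3776)–(-0.333214, 1.2374, 1.8931)  len=1.0408
  (v13,v17,v5) [+--] → (-0.333214, 1.2374, 1.8931)–(0, 1.2374, 1.93794)  len=0.3362
  (v14,v18,v15) [--+] → (-1.53125, 1.2374, -0.973071)–(-1.2374, 1.2374, -1.3776)  len=0.5000
  (v15,v18,v19) [+--] → (-1.53125, 1.2374, -0.973071)–(-1.71288, 1.2374, -0.7231)  len=0.3090
  (v15,v19,v16) [+-+] → (-1.71288, 1.2374, -0.7231)–(-1.71288, 1.2374, 0.414119)  len=1.1372
  (v16,v19,v20) [+--] → (-1.71288, 1.2374, 0.414119)–(-1.71288, 1.2374, 0.7231)  len=0.3090
  (v16,v20,v17) [+--] → (-1.71288, 1.2374, 0.7231)–(-1.2374, 1.2374, 1.3776)  len=0.8090

Chained into 1 loop(s):
  loop 1: 20 segments, perimeter = 11.6364
Total perimeter = 11.636


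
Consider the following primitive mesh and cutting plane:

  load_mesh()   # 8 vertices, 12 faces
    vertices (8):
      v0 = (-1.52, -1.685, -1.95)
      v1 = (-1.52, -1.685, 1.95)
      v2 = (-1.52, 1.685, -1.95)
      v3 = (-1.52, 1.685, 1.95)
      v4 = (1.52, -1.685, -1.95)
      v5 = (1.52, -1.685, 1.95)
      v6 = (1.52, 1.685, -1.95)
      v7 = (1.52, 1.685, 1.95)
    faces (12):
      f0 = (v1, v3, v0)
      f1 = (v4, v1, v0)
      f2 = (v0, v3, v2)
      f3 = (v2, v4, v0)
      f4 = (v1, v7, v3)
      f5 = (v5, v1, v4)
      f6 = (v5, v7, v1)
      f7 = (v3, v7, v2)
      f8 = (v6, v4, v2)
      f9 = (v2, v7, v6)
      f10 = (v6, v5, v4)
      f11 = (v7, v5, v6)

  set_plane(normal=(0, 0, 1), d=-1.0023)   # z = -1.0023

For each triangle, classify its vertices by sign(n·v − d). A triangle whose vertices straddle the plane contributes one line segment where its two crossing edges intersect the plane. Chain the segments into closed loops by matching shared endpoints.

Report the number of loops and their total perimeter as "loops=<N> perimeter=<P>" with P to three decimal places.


loops=1 perimeter=12.820

Straddling triangles (8 of 12):
  (v1,v3,v0) [++-] → (-1.52, -0.86609, -1.0023)–(-1.52, -1.685, -1.0023)  len=0.8189
  (v4,v1,v0) [-+-] → (0.78128, -1.685, -1.0023)–(-1.52, -1.685, -1.0023)  len=2.3013
  (v0,v3,v2) [-+-] → (-1.52, -0.86609, -1.0023)–(-1.52, 1.685, -1.0023)  len=2.5511
  (v5,v1,v4) [++-] → (0.78128, -1.685, -1.0023)–(1.52, -1.685, -1.0023)  len=0.7387
  (v3,v7,v2) [++-] → (-0.78128, 1.685, -1.0023)–(-1.52, 1.685, -1.0023)  len=0.7387
  (v2,v7,v6) [-+-] → (-0.78128, 1.685, -1.0023)–(1.52, 1.685, -1.0023)  len=2.3013
  (v6,v5,v4) [-+-] → (1.52, 0.86609, -1.0023)–(1.52, -1.685, -1.0023)  len=2.5511
  (v7,v5,v6) [++-] → (1.52, 0.86609, -1.0023)–(1.52, 1.685, -1.0023)  len=0.8189

Chained into 1 loop(s):
  loop 1: 8 segments, perimeter = 12.8200
Total perimeter = 12.820


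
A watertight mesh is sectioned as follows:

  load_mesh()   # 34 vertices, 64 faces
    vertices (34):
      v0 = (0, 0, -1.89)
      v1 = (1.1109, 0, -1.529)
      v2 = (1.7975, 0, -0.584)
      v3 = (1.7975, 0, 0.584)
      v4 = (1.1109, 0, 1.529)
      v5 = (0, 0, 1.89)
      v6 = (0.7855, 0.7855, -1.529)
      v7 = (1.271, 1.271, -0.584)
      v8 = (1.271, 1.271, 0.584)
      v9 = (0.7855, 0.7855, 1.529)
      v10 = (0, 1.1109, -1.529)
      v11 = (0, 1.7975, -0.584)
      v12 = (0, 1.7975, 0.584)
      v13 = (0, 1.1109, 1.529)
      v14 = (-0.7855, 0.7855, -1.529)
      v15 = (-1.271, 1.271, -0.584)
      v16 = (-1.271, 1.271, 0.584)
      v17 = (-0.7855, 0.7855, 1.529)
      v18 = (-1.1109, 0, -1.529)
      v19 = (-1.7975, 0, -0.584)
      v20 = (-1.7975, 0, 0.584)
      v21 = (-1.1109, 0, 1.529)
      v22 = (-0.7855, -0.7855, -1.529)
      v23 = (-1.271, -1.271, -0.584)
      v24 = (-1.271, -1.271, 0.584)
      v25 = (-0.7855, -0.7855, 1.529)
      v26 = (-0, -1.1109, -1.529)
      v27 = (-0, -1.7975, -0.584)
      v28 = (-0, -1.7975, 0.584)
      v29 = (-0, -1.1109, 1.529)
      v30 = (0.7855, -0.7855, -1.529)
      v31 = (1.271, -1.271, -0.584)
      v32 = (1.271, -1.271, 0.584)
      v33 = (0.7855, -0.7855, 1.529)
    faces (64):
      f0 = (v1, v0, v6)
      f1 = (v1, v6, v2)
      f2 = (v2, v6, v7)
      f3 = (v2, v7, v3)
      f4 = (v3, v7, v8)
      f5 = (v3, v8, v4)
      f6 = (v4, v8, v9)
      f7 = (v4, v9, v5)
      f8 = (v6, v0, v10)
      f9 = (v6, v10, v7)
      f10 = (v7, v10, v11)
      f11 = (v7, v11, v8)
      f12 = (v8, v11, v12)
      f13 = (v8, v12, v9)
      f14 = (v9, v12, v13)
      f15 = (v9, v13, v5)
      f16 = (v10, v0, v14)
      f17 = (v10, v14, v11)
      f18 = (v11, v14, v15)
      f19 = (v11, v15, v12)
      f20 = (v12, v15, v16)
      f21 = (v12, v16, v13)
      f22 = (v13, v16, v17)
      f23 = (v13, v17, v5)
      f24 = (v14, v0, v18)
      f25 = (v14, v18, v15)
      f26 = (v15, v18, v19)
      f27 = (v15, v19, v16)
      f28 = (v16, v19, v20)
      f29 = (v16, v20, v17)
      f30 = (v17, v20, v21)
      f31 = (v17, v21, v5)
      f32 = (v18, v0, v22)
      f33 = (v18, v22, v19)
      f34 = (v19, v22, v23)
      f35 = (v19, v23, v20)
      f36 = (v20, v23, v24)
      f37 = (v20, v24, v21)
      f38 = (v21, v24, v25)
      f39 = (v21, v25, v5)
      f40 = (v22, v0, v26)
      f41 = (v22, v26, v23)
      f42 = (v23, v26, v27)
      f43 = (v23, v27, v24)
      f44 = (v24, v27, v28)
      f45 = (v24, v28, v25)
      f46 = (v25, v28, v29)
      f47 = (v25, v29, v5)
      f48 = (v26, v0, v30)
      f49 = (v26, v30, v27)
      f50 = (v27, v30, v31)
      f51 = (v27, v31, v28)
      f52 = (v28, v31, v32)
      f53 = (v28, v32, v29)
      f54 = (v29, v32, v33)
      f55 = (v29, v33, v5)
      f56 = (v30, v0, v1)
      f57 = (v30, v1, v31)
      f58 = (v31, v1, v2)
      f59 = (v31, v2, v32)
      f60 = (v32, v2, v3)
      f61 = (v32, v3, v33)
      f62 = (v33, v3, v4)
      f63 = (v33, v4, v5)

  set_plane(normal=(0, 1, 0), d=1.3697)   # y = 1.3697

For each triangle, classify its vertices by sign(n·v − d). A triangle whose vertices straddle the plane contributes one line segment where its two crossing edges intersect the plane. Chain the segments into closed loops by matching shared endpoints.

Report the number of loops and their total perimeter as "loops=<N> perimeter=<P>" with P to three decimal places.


loops=1 perimeter=7.091

Straddling triangles (10 of 64):
  (v7,v10,v11) [--+] → (0, 1.3697, -1.1728)–(1.03273, 1.3697, -0.584)  len=1.1888
  (v7,v11,v8) [-+-] → (1.03273, 1.3697, -0.584)–(1.03273, 1.3697, 0.365042)  len=0.9490
  (v8,v11,v12) [-++] → (1.03273, 1.3697, 0.365042)–(1.03273, 1.3697, 0.584)  len=0.2190
  (v8,v12,v9) [-+-] → (1.03273, 1.3697, 0.584)–(0.332052, 1.3697, 0.983477)  len=0.8066
  (v9,v12,v13) [-+-] → (0.332052, 1.3697, 0.983477)–(0, 1.3697, 1.1728)  len=0.3822
  (v10,v14,v11) [--+] → (-0.332052, 1.3697, -0.983477)–(0, 1.3697, -1.1728)  len=0.3822
  (v11,v14,v15) [+--] → (-0.332052, 1.3697, -0.983477)–(-1.03273, 1.3697, -0.584)  len=0.8066
  (v11,v15,v12) [+-+] → (-1.03273, 1.3697, -0.584)–(-1.03273, 1.3697, -0.365042)  len=0.2190
  (v12,v15,v16) [+--] → (-1.03273, 1.3697, -0.365042)–(-1.03273, 1.3697, 0.584)  len=0.9490
  (v12,v16,v13) [+--] → (-1.03273, 1.3697, 0.584)–(0, 1.3697, 1.1728)  len=1.1888

Chained into 1 loop(s):
  loop 1: 10 segments, perimeter = 7.0912
Total perimeter = 7.091


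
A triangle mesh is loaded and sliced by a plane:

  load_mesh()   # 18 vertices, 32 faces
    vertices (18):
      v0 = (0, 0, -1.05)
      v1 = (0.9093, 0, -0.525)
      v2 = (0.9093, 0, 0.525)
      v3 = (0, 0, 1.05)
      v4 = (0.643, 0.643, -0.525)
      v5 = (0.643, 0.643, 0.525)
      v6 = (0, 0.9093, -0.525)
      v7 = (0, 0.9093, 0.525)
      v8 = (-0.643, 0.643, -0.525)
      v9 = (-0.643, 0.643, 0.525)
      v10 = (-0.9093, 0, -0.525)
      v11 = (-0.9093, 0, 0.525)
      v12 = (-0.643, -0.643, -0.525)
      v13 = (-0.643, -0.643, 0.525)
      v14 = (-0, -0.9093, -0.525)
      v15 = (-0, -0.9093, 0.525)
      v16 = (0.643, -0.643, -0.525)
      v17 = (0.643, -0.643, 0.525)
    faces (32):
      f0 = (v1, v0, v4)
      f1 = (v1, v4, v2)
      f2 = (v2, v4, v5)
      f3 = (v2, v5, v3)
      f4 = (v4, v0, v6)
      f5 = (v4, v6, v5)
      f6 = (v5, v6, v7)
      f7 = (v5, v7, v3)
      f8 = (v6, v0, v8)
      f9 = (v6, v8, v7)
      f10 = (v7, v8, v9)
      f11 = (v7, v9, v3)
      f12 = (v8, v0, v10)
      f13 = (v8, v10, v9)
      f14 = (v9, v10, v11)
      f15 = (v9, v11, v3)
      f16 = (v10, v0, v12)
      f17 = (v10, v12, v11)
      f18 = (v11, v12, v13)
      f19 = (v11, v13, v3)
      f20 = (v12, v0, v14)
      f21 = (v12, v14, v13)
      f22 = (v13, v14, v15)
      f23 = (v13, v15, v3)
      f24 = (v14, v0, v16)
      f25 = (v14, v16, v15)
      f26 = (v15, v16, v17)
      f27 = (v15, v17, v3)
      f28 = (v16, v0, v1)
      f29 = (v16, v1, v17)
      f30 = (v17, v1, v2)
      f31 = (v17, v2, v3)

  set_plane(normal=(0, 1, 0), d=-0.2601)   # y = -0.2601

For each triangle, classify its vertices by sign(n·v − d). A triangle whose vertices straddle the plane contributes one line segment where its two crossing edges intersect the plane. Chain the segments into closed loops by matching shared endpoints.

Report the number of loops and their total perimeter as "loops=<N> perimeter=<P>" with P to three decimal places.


Straddling triangles (12 of 32):
  (v10,v0,v12) [++-] → (-0.2601, -0.2601, -0.837632)–(-0.801579, -0.2601, -0.525)  len=0.6253
  (v10,v12,v11) [+-+] → (-0.801579, -0.2601, -0.525)–(-0.801579, -0.2601, 0.100264)  len=0.6253
  (v11,v12,v13) [+--] → (-0.801579, -0.2601, 0.100264)–(-0.801579, -0.2601, 0.525)  len=0.4247
  (v11,v13,v3) [+-+] → (-0.801579, -0.2601, 0.525)–(-0.2601, -0.2601, 0.837632)  len=0.6253
  (v12,v0,v14) [-+-] → (-0.2601, -0.2601, -0.837632)–(0, -0.2601, -0.899827)  len=0.2674
  (v13,v15,v3) [--+] → (0, -0.2601, 0.899827)–(-0.2601, -0.2601, 0.837632)  len=0.2674
  (v14,v0,v16) [-+-] → (0, -0.2601, -0.899827)–(0.2601, -0.2601, -0.837632)  len=0.2674
  (v15,v17,v3) [--+] → (0.2601, -0.2601, 0.837632)–(0, -0.2601, 0.899827)  len=0.2674
  (v16,v0,v1) [-++] → (0.2601, -0.2601, -0.837632)–(0.801579, -0.2601, -0.525)  len=0.6253
  (v16,v1,v17) [-+-] → (0.801579, -0.2601, -0.525)–(0.801579, -0.2601, -0.100264)  len=0.4247
  (v17,v1,v2) [-++] → (0.801579, -0.2601, -0.100264)–(0.801579, -0.2601, 0.525)  len=0.6253
  (v17,v2,v3) [-++] → (0.801579, -0.2601, 0.525)–(0.2601, -0.2601, 0.837632)  len=0.6253

Chained into 1 loop(s):
  loop 1: 12 segments, perimeter = 5.6707
Total perimeter = 5.671

loops=1 perimeter=5.671


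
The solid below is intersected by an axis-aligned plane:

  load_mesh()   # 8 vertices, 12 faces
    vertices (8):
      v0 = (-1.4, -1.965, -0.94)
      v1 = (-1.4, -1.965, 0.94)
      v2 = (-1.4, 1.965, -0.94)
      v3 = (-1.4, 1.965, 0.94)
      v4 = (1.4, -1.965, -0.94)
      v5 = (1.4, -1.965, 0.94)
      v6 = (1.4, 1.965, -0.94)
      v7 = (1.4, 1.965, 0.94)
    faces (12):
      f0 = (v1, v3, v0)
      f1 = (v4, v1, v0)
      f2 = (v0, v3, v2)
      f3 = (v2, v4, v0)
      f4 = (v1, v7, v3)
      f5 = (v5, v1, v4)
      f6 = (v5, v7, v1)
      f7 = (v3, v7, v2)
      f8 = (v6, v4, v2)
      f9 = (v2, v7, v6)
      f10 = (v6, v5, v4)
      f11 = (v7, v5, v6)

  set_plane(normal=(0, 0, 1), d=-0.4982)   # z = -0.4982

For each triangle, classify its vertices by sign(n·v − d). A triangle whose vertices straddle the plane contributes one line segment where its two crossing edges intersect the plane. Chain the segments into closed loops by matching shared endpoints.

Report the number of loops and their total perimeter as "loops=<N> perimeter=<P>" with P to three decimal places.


Straddling triangles (8 of 12):
  (v1,v3,v0) [++-] → (-1.4, -1.04145, -0.4982)–(-1.4, -1.965, -0.4982)  len=0.9236
  (v4,v1,v0) [-+-] → (0.742, -1.965, -0.4982)–(-1.4, -1.965, -0.4982)  len=2.1420
  (v0,v3,v2) [-+-] → (-1.4, -1.04145, -0.4982)–(-1.4, 1.965, -0.4982)  len=3.0065
  (v5,v1,v4) [++-] → (0.742, -1.965, -0.4982)–(1.4, -1.965, -0.4982)  len=0.6580
  (v3,v7,v2) [++-] → (-0.742, 1.965, -0.4982)–(-1.4, 1.965, -0.4982)  len=0.6580
  (v2,v7,v6) [-+-] → (-0.742, 1.965, -0.4982)–(1.4, 1.965, -0.4982)  len=2.1420
  (v6,v5,v4) [-+-] → (1.4, 1.04145, -0.4982)–(1.4, -1.965, -0.4982)  len=3.0065
  (v7,v5,v6) [++-] → (1.4, 1.04145, -0.4982)–(1.4, 1.965, -0.4982)  len=0.9236

Chained into 1 loop(s):
  loop 1: 8 segments, perimeter = 13.4600
Total perimeter = 13.460

loops=1 perimeter=13.460


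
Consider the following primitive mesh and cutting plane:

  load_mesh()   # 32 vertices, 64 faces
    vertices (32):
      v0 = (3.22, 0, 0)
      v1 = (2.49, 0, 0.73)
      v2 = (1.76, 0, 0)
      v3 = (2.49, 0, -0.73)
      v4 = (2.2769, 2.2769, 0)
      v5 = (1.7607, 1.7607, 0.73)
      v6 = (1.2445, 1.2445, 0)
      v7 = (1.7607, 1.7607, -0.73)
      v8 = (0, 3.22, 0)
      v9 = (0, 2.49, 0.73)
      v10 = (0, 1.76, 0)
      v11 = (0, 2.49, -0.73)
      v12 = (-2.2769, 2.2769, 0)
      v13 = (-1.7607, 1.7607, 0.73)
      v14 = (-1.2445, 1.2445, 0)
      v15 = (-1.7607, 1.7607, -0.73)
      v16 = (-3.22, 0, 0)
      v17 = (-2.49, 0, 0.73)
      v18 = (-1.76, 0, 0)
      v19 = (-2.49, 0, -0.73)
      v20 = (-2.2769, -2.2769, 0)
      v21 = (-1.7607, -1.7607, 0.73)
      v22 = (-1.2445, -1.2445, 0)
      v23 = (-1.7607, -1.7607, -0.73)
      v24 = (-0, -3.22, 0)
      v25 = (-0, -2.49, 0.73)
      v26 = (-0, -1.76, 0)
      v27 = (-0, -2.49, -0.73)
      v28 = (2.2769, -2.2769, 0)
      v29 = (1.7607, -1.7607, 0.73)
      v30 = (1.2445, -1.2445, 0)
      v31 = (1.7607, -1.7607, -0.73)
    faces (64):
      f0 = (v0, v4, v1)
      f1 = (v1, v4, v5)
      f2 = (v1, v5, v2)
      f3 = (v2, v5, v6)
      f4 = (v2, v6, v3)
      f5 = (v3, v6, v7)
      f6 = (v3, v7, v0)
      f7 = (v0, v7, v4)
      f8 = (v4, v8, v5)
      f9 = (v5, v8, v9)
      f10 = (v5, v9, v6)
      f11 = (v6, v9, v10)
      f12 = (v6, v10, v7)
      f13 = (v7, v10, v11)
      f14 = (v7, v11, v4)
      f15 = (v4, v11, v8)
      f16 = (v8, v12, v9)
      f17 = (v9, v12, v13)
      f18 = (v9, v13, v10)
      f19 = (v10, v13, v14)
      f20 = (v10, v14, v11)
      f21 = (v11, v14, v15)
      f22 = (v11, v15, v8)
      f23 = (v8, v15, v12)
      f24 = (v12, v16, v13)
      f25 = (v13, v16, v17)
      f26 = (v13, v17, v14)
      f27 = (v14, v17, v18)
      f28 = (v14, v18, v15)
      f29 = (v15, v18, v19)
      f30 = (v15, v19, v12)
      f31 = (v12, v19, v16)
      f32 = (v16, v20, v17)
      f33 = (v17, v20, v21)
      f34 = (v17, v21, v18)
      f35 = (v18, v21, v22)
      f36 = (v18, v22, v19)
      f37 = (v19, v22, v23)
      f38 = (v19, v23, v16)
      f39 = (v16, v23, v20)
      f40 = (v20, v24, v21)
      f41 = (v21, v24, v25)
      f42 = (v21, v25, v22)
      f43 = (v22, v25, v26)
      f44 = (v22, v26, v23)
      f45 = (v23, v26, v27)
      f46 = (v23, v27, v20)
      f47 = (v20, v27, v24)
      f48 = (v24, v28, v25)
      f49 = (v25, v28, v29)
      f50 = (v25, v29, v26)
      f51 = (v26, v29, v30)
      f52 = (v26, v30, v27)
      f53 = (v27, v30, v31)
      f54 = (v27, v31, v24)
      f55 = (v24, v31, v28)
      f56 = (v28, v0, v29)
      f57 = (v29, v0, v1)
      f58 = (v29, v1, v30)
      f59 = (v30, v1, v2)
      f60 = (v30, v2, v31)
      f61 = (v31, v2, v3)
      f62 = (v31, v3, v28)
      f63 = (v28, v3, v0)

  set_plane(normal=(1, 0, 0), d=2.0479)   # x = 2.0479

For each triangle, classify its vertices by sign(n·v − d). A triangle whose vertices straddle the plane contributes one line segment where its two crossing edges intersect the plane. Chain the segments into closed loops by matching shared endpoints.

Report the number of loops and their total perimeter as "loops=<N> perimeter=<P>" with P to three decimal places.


Straddling triangles (18 of 64):
  (v1,v4,v5) [++-] → (2.0479, 2.0479, 0.323847)–(2.0479, 1.06733, 0.73)  len=1.0614
  (v1,v5,v2) [+--] → (2.0479, 1.06733, 0.73)–(2.0479, 0, 0.2879)  len=1.1553
  (v2,v6,v3) [--+] → (2.0479, 0.441745, -0.470881)–(2.0479, 0, -0.2879)  len=0.4781
  (v3,v6,v7) [+--] → (2.0479, 0.441745, -0.470881)–(2.0479, 1.06733, -0.73)  len=0.6771
  (v3,v7,v0) [+-+] → (2.0479, 1.06733, -0.73)–(2.0479, 1.41418, -0.586331)  len=0.3754
  (v0,v7,v4) [+-+] → (2.0479, 1.41418, -0.586331)–(2.0479, 2.0479, -0.323847)  len=0.6859
  (v4,v8,v5) [+--] → (2.0479, 2.37175, 0)–(2.0479, 2.0479, 0.323847)  len=0.4580
  (v7,v11,v4) [--+] → (2.0479, 2.29833, -0.07342)–(2.0479, 2.0479, -0.323847)  len=0.3542
  (v4,v11,v8) [+--] → (2.0479, 2.29833, -0.07342)–(2.0479, 2.37175, 0)  len=0.1038
  (v24,v28,v25) [-+-] → (2.0479, -2.37175, 0)–(2.0479, -2.29833, 0.07342)  len=0.1038
  (v25,v28,v29) [-+-] → (2.0479, -2.29833, 0.07342)–(2.0479, -2.0479, 0.323847)  len=0.3542
  (v24,v31,v28) [--+] → (2.0479, -2.0479, -0.323847)–(2.0479, -2.37175, 0)  len=0.4580
  (v28,v0,v29) [++-] → (2.0479, -1.41418, 0.586331)–(2.0479, -2.0479, 0.323847)  len=0.6859
  (v29,v0,v1) [-++] → (2.0479, -1.41418, 0.586331)–(2.0479, -1.06733, 0.73)  len=0.3754
  (v29,v1,v30) [-+-] → (2.0479, -1.06733, 0.73)–(2.0479, -0.441745, 0.470881)  len=0.6771
  (v30,v1,v2) [-+-] → (2.0479, -0.441745, 0.470881)–(2.0479, 0, 0.2879)  len=0.4781
  (v31,v2,v3) [--+] → (2.0479, 0, -0.2879)–(2.0479, -1.06733, -0.73)  len=1.1553
  (v31,v3,v28) [-++] → (2.0479, -1.06733, -0.73)–(2.0479, -2.0479, -0.323847)  len=1.0614

Chained into 1 loop(s):
  loop 1: 18 segments, perimeter = 10.6985
Total perimeter = 10.698

loops=1 perimeter=10.698


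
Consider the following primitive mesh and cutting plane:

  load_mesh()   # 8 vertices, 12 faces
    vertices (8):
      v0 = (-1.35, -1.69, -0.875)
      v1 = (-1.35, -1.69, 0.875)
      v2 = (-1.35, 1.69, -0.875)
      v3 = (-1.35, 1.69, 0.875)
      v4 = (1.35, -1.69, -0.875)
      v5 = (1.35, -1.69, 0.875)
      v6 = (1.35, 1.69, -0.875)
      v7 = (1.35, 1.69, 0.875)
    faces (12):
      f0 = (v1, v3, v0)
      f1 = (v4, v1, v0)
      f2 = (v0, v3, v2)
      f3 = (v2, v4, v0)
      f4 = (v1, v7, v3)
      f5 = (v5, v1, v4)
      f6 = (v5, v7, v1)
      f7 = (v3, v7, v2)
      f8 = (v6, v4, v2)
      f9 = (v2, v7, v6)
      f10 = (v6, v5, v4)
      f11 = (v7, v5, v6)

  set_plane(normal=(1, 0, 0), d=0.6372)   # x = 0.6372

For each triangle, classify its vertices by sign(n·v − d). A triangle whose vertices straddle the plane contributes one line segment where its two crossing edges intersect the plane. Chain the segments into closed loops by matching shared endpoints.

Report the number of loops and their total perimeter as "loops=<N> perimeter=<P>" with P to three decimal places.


loops=1 perimeter=10.260

Straddling triangles (8 of 12):
  (v4,v1,v0) [+--] → (0.6372, -1.69, -0.413)–(0.6372, -1.69, -0.875)  len=0.4620
  (v2,v4,v0) [-+-] → (0.6372, -0.79768, -0.875)–(0.6372, -1.69, -0.875)  len=0.8923
  (v1,v7,v3) [-+-] → (0.6372, 0.79768, 0.875)–(0.6372, 1.69, 0.875)  len=0.8923
  (v5,v1,v4) [+-+] → (0.6372, -1.69, 0.875)–(0.6372, -1.69, -0.413)  len=1.2880
  (v5,v7,v1) [++-] → (0.6372, 0.79768, 0.875)–(0.6372, -1.69, 0.875)  len=2.4877
  (v3,v7,v2) [-+-] → (0.6372, 1.69, 0.875)–(0.6372, 1.69, 0.413)  len=0.4620
  (v6,v4,v2) [++-] → (0.6372, -0.79768, -0.875)–(0.6372, 1.69, -0.875)  len=2.4877
  (v2,v7,v6) [-++] → (0.6372, 1.69, 0.413)–(0.6372, 1.69, -0.875)  len=1.2880

Chained into 1 loop(s):
  loop 1: 8 segments, perimeter = 10.2600
Total perimeter = 10.260


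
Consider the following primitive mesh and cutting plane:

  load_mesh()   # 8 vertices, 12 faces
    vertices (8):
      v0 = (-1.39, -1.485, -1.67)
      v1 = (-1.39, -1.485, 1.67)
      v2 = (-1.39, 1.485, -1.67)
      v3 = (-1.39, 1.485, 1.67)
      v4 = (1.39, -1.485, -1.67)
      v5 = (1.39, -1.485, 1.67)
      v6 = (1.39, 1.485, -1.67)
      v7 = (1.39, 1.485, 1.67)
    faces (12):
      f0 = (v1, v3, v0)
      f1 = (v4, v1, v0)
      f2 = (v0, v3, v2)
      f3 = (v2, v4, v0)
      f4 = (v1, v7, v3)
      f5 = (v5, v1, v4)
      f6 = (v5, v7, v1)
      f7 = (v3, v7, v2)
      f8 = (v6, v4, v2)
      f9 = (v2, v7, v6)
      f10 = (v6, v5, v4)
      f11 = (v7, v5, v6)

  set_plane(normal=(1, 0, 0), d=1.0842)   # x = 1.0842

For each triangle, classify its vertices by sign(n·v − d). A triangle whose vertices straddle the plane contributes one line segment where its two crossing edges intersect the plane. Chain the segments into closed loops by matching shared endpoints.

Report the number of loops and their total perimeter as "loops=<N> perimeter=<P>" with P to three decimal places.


Straddling triangles (8 of 12):
  (v4,v1,v0) [+--] → (1.0842, -1.485, -1.3026)–(1.0842, -1.485, -1.67)  len=0.3674
  (v2,v4,v0) [-+-] → (1.0842, -1.1583, -1.67)–(1.0842, -1.485, -1.67)  len=0.3267
  (v1,v7,v3) [-+-] → (1.0842, 1.1583, 1.67)–(1.0842, 1.485, 1.67)  len=0.3267
  (v5,v1,v4) [+-+] → (1.0842, -1.485, 1.67)–(1.0842, -1.485, -1.3026)  len=2.9726
  (v5,v7,v1) [++-] → (1.0842, 1.1583, 1.67)–(1.0842, -1.485, 1.67)  len=2.6433
  (v3,v7,v2) [-+-] → (1.0842, 1.485, 1.67)–(1.0842, 1.485, 1.3026)  len=0.3674
  (v6,v4,v2) [++-] → (1.0842, -1.1583, -1.67)–(1.0842, 1.485, -1.67)  len=2.6433
  (v2,v7,v6) [-++] → (1.0842, 1.485, 1.3026)–(1.0842, 1.485, -1.67)  len=2.9726

Chained into 1 loop(s):
  loop 1: 8 segments, perimeter = 12.6200
Total perimeter = 12.620

loops=1 perimeter=12.620


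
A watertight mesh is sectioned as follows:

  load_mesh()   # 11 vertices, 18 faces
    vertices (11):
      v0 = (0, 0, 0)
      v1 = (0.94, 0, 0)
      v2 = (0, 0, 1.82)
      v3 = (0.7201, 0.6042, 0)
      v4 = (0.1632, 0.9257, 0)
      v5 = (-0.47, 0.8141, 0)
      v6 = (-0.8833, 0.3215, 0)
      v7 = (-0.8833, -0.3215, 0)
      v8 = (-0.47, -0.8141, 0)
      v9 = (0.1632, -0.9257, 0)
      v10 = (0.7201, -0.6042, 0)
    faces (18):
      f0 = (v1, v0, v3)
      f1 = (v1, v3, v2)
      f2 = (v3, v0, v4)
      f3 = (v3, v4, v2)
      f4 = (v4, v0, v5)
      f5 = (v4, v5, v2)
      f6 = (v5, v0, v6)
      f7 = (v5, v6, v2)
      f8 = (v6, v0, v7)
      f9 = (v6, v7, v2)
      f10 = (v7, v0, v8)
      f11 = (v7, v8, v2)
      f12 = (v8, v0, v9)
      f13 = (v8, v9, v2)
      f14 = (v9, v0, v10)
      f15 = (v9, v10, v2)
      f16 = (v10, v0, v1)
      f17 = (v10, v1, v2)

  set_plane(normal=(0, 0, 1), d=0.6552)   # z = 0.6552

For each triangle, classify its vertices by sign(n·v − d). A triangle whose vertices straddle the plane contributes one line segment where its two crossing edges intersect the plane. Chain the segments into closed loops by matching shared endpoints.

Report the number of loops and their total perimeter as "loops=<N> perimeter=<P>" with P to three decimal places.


loops=1 perimeter=3.704

Straddling triangles (9 of 18):
  (v1,v3,v2) [--+] → (0.460864, 0.386688, 0.6552)–(0.6016, 0, 0.6552)  len=0.4115
  (v3,v4,v2) [--+] → (0.104448, 0.592448, 0.6552)–(0.460864, 0.386688, 0.6552)  len=0.4115
  (v4,v5,v2) [--+] → (-0.3008, 0.521024, 0.6552)–(0.104448, 0.592448, 0.6552)  len=0.4115
  (v5,v6,v2) [--+] → (-0.565312, 0.20576, 0.6552)–(-0.3008, 0.521024, 0.6552)  len=0.4115
  (v6,v7,v2) [--+] → (-0.565312, -0.20576, 0.6552)–(-0.565312, 0.20576, 0.6552)  len=0.4115
  (v7,v8,v2) [--+] → (-0.3008, -0.521024, 0.6552)–(-0.565312, -0.20576, 0.6552)  len=0.4115
  (v8,v9,v2) [--+] → (0.104448, -0.592448, 0.6552)–(-0.3008, -0.521024, 0.6552)  len=0.4115
  (v9,v10,v2) [--+] → (0.460864, -0.386688, 0.6552)–(0.104448, -0.592448, 0.6552)  len=0.4115
  (v10,v1,v2) [--+] → (0.6016, 0, 0.6552)–(0.460864, -0.386688, 0.6552)  len=0.4115

Chained into 1 loop(s):
  loop 1: 9 segments, perimeter = 3.7037
Total perimeter = 3.704


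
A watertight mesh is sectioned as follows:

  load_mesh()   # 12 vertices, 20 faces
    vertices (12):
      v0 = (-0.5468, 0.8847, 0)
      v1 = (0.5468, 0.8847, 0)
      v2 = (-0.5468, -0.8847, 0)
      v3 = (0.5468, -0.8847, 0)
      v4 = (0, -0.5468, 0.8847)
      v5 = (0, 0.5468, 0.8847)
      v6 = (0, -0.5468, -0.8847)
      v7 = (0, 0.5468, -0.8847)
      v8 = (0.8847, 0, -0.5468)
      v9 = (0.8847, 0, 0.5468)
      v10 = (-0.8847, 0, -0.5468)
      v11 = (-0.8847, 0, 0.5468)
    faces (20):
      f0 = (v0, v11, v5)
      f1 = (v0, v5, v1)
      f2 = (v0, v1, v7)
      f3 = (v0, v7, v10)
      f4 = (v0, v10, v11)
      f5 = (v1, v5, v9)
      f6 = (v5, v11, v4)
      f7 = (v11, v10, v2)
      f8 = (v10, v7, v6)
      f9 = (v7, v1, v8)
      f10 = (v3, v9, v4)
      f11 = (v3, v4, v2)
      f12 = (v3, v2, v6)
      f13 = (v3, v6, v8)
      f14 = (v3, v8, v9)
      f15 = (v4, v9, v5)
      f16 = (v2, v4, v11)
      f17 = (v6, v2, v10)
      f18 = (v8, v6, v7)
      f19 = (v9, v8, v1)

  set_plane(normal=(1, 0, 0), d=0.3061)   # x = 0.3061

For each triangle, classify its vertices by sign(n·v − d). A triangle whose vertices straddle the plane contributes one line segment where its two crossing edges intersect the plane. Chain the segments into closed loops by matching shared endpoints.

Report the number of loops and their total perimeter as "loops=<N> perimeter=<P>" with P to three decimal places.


loops=1 perimeter=5.238

Straddling triangles (10 of 20):
  (v0,v5,v1) [--+] → (0.3061, 0.735957, 0.389443)–(0.3061, 0.8847, 0)  len=0.4169
  (v0,v1,v7) [-+-] → (0.3061, 0.8847, 0)–(0.3061, 0.735957, -0.389443)  len=0.4169
  (v1,v5,v9) [+-+] → (0.3061, 0.735957, 0.389443)–(0.3061, 0.357611, 0.767789)  len=0.5351
  (v7,v1,v8) [-++] → (0.3061, 0.735957, -0.389443)–(0.3061, 0.357611, -0.767789)  len=0.5351
  (v3,v9,v4) [++-] → (0.3061, -0.357611, 0.767789)–(0.3061, -0.735957, 0.389443)  len=0.5351
  (v3,v4,v2) [+--] → (0.3061, -0.735957, 0.389443)–(0.3061, -0.8847, 0)  len=0.4169
  (v3,v2,v6) [+--] → (0.3061, -0.8847, 0)–(0.3061, -0.735957, -0.389443)  len=0.4169
  (v3,v6,v8) [+-+] → (0.3061, -0.735957, -0.389443)–(0.3061, -0.357611, -0.767789)  len=0.5351
  (v4,v9,v5) [-+-] → (0.3061, -0.357611, 0.767789)–(0.3061, 0.357611, 0.767789)  len=0.7152
  (v8,v6,v7) [+--] → (0.3061, -0.357611, -0.767789)–(0.3061, 0.357611, -0.767789)  len=0.7152

Chained into 1 loop(s):
  loop 1: 10 segments, perimeter = 5.2382
Total perimeter = 5.238


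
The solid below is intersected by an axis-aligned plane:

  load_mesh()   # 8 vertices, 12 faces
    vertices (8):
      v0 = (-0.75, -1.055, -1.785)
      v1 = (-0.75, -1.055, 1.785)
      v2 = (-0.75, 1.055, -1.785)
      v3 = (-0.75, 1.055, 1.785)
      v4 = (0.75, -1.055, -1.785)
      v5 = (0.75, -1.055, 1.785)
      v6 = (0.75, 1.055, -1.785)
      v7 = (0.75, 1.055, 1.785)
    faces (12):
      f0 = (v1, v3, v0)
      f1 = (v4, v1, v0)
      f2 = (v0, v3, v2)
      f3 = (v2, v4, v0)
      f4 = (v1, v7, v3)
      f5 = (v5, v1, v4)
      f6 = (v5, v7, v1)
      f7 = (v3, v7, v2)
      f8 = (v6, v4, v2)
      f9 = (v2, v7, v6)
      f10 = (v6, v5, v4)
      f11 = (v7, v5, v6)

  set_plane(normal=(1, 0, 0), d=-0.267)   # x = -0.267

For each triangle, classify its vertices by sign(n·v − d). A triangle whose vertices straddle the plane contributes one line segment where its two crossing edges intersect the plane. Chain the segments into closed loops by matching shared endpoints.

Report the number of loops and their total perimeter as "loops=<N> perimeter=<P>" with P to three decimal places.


Straddling triangles (8 of 12):
  (v4,v1,v0) [+--] → (-0.267, -1.055, 0.63546)–(-0.267, -1.055, -1.785)  len=2.4205
  (v2,v4,v0) [-+-] → (-0.267, 0.37558, -1.785)–(-0.267, -1.055, -1.785)  len=1.4306
  (v1,v7,v3) [-+-] → (-0.267, -0.37558, 1.785)–(-0.267, 1.055, 1.785)  len=1.4306
  (v5,v1,v4) [+-+] → (-0.267, -1.055, 1.785)–(-0.267, -1.055, 0.63546)  len=1.1495
  (v5,v7,v1) [++-] → (-0.267, -0.37558, 1.785)–(-0.267, -1.055, 1.785)  len=0.6794
  (v3,v7,v2) [-+-] → (-0.267, 1.055, 1.785)–(-0.267, 1.055, -0.63546)  len=2.4205
  (v6,v4,v2) [++-] → (-0.267, 0.37558, -1.785)–(-0.267, 1.055, -1.785)  len=0.6794
  (v2,v7,v6) [-++] → (-0.267, 1.055, -0.63546)–(-0.267, 1.055, -1.785)  len=1.1495

Chained into 1 loop(s):
  loop 1: 8 segments, perimeter = 11.3600
Total perimeter = 11.360

loops=1 perimeter=11.360


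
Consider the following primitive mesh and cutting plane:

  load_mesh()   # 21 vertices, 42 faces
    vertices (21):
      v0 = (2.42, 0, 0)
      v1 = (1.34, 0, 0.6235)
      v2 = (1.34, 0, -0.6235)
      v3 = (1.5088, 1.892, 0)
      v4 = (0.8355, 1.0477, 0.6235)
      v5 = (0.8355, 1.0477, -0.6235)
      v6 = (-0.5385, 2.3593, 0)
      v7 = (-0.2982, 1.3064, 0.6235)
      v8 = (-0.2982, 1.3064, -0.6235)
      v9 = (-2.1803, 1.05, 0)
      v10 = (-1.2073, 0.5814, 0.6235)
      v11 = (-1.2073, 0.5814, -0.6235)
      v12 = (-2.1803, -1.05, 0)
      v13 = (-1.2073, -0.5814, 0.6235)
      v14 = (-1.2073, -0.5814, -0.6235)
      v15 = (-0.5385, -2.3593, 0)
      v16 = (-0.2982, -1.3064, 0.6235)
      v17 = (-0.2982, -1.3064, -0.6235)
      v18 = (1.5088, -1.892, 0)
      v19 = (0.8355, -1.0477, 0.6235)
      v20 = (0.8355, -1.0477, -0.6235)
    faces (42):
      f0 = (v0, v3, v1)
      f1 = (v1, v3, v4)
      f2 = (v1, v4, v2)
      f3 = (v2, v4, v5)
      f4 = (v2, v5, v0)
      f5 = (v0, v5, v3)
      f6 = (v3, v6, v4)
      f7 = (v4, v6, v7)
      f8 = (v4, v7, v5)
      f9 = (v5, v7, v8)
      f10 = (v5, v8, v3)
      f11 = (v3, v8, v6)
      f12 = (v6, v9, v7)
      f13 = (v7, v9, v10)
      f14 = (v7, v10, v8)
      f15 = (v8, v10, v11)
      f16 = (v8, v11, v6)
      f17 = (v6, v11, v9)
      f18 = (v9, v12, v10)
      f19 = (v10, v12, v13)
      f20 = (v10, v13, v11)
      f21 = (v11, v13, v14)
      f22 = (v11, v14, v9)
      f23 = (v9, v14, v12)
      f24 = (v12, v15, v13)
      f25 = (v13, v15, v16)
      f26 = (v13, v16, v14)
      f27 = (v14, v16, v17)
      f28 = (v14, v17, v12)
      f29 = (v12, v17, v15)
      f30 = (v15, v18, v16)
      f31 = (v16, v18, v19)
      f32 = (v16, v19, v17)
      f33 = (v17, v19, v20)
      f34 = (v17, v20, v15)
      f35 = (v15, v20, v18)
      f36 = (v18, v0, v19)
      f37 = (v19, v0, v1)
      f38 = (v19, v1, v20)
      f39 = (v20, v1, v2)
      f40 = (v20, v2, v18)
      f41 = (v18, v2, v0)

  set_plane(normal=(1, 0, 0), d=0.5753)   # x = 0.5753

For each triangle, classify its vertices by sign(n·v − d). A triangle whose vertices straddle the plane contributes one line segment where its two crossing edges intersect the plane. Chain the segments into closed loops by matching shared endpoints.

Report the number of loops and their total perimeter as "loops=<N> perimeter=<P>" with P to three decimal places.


Straddling triangles (12 of 42):
  (v3,v6,v4) [+-+] → (0.5753, 2.10507, 0)–(0.5753, 1.29608, 0.505425)  len=0.9539
  (v4,v6,v7) [+--] → (0.5753, 1.29608, 0.505425)–(0.5753, 1.10708, 0.6235)  len=0.2229
  (v4,v7,v5) [+-+] → (0.5753, 1.10708, 0.6235)–(0.5753, 1.10708, -0.337296)  len=0.9608
  (v5,v7,v8) [+--] → (0.5753, 1.10708, -0.337296)–(0.5753, 1.10708, -0.6235)  len=0.2862
  (v5,v8,v3) [+-+] → (0.5753, 1.10708, -0.6235)–(0.5753, 1.58948, -0.322101)  len=0.5688
  (v3,v8,v6) [+--] → (0.5753, 1.58948, -0.322101)–(0.5753, 2.10507, 0)  len=0.6079
  (v15,v18,v16) [-+-] → (0.5753, -2.10507, 0)–(0.5753, -1.58948, 0.322101)  len=0.6079
  (v16,v18,v19) [-++] → (0.5753, -1.58948, 0.322101)–(0.5753, -1.10708, 0.6235)  len=0.5688
  (v16,v19,v17) [-+-] → (0.5753, -1.10708, 0.6235)–(0.5753, -1.10708, 0.337296)  len=0.2862
  (v17,v19,v20) [-++] → (0.5753, -1.10708, 0.337296)–(0.5753, -1.10708, -0.6235)  len=0.9608
  (v17,v20,v15) [-+-] → (0.5753, -1.10708, -0.6235)–(0.5753, -1.29608, -0.505425)  len=0.2229
  (v15,v20,v18) [-++] → (0.5753, -1.29608, -0.505425)–(0.5753, -2.10507, 0)  len=0.9539

Chained into 2 loop(s):
  loop 1: 6 segments, perimeter = 3.6005
  loop 2: 6 segments, perimeter = 3.6005
Total perimeter = 7.201

loops=2 perimeter=7.201


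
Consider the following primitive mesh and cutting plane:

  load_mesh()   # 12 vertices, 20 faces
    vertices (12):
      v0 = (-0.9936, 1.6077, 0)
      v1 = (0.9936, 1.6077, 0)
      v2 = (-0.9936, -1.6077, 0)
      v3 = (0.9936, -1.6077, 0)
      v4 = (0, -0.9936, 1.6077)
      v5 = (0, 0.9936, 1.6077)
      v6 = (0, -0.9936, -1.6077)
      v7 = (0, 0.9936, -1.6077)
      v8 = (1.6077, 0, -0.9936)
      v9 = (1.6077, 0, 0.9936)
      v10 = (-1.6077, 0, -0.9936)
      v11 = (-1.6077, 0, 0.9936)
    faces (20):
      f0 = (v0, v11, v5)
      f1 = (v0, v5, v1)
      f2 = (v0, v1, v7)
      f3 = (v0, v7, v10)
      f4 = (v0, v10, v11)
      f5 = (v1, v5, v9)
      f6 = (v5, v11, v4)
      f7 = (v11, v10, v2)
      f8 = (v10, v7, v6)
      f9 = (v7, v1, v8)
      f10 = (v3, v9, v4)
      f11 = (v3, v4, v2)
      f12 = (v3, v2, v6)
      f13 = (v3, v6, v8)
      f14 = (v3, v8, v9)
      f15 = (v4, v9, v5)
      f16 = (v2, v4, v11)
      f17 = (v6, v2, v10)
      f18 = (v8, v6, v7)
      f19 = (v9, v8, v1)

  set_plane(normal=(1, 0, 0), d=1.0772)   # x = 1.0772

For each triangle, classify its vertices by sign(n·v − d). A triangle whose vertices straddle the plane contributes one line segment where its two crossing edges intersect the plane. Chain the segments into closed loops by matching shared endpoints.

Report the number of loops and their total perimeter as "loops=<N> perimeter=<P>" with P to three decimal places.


Straddling triangles (8 of 20):
  (v1,v5,v9) [--+] → (1.0772, 0.327863, 1.19624)–(1.0772, 1.38884, 0.135263)  len=1.5004
  (v7,v1,v8) [--+] → (1.0772, 1.38884, -0.135263)–(1.0772, 0.327863, -1.19624)  len=1.5004
  (v3,v9,v4) [-+-] → (1.0772, -1.38884, 0.135263)–(1.0772, -0.327863, 1.19624)  len=1.5004
  (v3,v6,v8) [--+] → (1.0772, -0.327863, -1.19624)–(1.0772, -1.38884, -0.135263)  len=1.5004
  (v3,v8,v9) [-++] → (1.0772, -1.38884, -0.135263)–(1.0772, -1.38884, 0.135263)  len=0.2705
  (v4,v9,v5) [-+-] → (1.0772, -0.327863, 1.19624)–(1.0772, 0.327863, 1.19624)  len=0.6557
  (v8,v6,v7) [+--] → (1.0772, -0.327863, -1.19624)–(1.0772, 0.327863, -1.19624)  len=0.6557
  (v9,v8,v1) [++-] → (1.0772, 1.38884, -0.135263)–(1.0772, 1.38884, 0.135263)  len=0.2705

Chained into 1 loop(s):
  loop 1: 8 segments, perimeter = 7.8543
Total perimeter = 7.854

loops=1 perimeter=7.854


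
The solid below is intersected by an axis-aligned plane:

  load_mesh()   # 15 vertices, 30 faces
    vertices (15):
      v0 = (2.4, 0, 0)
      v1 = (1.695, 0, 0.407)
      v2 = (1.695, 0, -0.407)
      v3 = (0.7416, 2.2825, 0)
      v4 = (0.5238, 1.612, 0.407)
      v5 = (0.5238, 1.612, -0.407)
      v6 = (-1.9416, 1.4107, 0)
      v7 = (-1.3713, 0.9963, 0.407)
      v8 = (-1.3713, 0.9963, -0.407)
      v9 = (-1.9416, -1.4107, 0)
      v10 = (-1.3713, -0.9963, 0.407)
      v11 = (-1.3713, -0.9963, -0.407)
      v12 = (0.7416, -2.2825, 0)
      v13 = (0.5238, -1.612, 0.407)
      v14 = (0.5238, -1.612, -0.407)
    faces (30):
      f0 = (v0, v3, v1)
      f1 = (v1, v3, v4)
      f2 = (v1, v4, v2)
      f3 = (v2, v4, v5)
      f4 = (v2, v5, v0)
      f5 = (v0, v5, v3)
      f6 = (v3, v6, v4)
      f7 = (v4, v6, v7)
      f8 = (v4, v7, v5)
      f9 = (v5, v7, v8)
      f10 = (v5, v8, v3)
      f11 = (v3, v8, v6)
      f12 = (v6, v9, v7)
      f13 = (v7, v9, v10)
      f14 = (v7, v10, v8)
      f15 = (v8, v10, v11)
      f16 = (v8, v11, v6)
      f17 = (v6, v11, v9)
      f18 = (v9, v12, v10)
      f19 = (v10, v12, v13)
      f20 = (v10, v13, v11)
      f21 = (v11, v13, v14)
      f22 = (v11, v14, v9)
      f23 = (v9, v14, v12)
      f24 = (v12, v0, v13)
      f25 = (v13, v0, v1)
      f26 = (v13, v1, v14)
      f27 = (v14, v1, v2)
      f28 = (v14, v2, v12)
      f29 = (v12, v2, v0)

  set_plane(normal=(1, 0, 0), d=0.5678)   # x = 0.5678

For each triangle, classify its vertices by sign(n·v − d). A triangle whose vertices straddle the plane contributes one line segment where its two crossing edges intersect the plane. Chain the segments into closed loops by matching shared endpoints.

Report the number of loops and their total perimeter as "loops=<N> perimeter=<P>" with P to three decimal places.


Straddling triangles (16 of 30):
  (v1,v3,v4) [++-] → (0.5678, 1.74745, 0.324778)–(0.5678, 1.55144, 0.407)  len=0.2126
  (v1,v4,v2) [+-+] → (0.5678, 1.55144, 0.407)–(0.5678, 1.55144, 0.376419)  len=0.0306
  (v2,v4,v5) [+--] → (0.5678, 1.55144, 0.376419)–(0.5678, 1.55144, -0.407)  len=0.7834
  (v2,v5,v0) [+-+] → (0.5678, 1.55144, -0.407)–(0.5678, 1.5742, -0.397455)  len=0.0247
  (v0,v5,v3) [+-+] → (0.5678, 1.5742, -0.397455)–(0.5678, 1.74745, -0.324778)  len=0.1879
  (v3,v6,v4) [+--] → (0.5678, 2.22603, 0)–(0.5678, 1.74745, 0.324778)  len=0.5784
  (v5,v8,v3) [--+] → (0.5678, 2.1767, -0.0334784)–(0.5678, 1.74745, -0.324778)  len=0.5188
  (v3,v8,v6) [+--] → (0.5678, 2.1767, -0.0334784)–(0.5678, 2.22603, 0)  len=0.0596
  (v9,v12,v10) [-+-] → (0.5678, -2.22603, 0)–(0.5678, -2.1767, 0.0334784)  len=0.0596
  (v10,v12,v13) [-+-] → (0.5678, -2.1767, 0.0334784)–(0.5678, -1.74745, 0.324778)  len=0.5188
  (v9,v14,v12) [--+] → (0.5678, -1.74745, -0.324778)–(0.5678, -2.22603, 0)  len=0.5784
  (v12,v0,v13) [++-] → (0.5678, -1.5742, 0.397455)–(0.5678, -1.74745, 0.324778)  len=0.1879
  (v13,v0,v1) [-++] → (0.5678, -1.5742, 0.397455)–(0.5678, -1.55144, 0.407)  len=0.0247
  (v13,v1,v14) [-+-] → (0.5678, -1.55144, 0.407)–(0.5678, -1.55144, -0.376419)  len=0.7834
  (v14,v1,v2) [-++] → (0.5678, -1.55144, -0.376419)–(0.5678, -1.55144, -0.407)  len=0.0306
  (v14,v2,v12) [-++] → (0.5678, -1.55144, -0.407)–(0.5678, -1.74745, -0.324778)  len=0.2126

Chained into 2 loop(s):
  loop 1: 8 segments, perimeter = 2.3959
  loop 2: 8 segments, perimeter = 2.3959
Total perimeter = 4.792

loops=2 perimeter=4.792
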